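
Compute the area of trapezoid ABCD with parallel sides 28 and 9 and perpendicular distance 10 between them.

Area of a trapezoid = (base1 + base2) * height / 2
Area = (28 + 9) * 10 / 2
Area = 37 * 10 / 2
Area = 370 / 2
Area = 185

185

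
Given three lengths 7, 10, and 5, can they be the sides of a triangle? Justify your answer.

Sort the sides: 5, 7, 10.
It suffices to check that the sum of the two smallest exceeds the largest:
5 + 7 = 12 > 10. ✓
Yes, a valid triangle can be formed.

Yes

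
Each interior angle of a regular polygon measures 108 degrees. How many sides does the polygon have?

Exterior angle = 180 - 108 = 72. n = 360 / 72 = 5.

5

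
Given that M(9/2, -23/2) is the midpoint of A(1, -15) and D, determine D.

Using the midpoint formula: M = ((x1 + x2)/2, (y1 + y2)/2)
We know M = (9/2, -23/2) and A = (1, -15)
For x: 9/2 = (1 + x2)/2, so x2 = 2*9/2 - 1 = 8
For y: -23/2 = (-15 + y2)/2, so y2 = 2*-23/2 - -15 = -8
D = (8, -8)

(8, -8)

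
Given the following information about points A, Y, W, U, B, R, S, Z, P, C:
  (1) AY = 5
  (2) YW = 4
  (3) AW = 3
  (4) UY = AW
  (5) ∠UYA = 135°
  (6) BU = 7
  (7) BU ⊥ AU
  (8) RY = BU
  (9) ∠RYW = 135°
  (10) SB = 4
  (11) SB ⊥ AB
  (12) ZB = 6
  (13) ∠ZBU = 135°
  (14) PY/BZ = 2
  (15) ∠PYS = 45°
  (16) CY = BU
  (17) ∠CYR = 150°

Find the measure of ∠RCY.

From the given relations: CY = BU = 7; RY = BU = 7.
Step 1: By the law of cosines on triangle CYR: CR² = 7² + 7² − 2·7·7·cos(150°) = 182.87, so CR ≈ 13.52.
Step 2: By the inverse law of cosines on triangle RCY: cos(∠RCY) = (13.52² + 7² − 7²) / (2·13.52·7) = 182.87/189.32 = 0.9659, so ∠RCY = 15°.

Therefore, the measure of angle ∠RCY = 15°.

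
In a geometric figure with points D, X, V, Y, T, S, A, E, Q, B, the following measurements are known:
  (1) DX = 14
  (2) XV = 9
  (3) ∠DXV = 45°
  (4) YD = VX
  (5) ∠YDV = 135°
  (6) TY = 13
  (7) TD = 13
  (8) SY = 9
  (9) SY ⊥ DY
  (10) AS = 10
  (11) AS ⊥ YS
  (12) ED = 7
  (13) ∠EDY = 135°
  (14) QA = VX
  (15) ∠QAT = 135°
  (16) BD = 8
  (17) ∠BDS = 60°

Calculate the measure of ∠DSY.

From the given relations: YD = VX = 9.
Step 1: By the law of cosines on triangle SYD: SD² = 9² + 9² − 2·9·9·cos(90°) = 162, so SD = 9·√2.
Step 2: By the inverse law of cosines on triangle DSY: cos(∠DSY) = ((9·√2)² + 9² − 9²) / (2·9·√2·9) = 162/229.1 = 0.7071, so ∠DSY = 45°.

Therefore, the measure of angle ∠DSY = 45°.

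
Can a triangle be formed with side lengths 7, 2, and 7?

Check all three triangle inequalities:
7 + 2 = 9 > 7 ✓
7 + 7 = 14 > 2 ✓
2 + 7 = 9 > 7 ✓
All conditions hold, so these sides form a valid triangle.

Yes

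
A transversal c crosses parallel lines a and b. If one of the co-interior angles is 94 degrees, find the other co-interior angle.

Co-interior angles (same-side interior) formed by parallel lines and a transversal are supplementary (sum to 180 degrees).
The given angle is 94 degrees.
The co-interior angle = 180 - 94 = 86 degrees.

86 degrees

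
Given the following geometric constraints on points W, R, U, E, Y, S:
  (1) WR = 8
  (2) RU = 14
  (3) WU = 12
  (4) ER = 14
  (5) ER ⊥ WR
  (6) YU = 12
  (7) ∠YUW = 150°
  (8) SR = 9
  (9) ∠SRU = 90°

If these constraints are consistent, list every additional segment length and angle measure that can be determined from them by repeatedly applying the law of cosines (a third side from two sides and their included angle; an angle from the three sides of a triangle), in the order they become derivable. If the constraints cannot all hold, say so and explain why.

The constraints are consistent. Derivable facts, in order:
After 1 step:
- US ≈ 16.64
- WE = 2·√65
- WY ≈ 23.18
- ∠RUW = 34.77°
- ∠RWU = 86.42°
- ∠URW = 58.81°
After 2 steps:
- ∠EWR = 60.26°
- ∠REW = 29.74°
- ∠RSU = 57.26°
- ∠RUS = 32.74°
- ∠UWY = 15°
- ∠UYW = 15°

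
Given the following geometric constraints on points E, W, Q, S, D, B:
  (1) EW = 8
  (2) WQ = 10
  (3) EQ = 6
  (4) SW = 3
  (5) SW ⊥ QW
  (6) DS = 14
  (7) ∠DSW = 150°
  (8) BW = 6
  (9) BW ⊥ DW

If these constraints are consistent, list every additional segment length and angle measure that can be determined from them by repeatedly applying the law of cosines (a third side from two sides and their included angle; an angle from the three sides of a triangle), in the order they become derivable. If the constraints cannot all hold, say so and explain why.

The constraints are consistent. Derivable facts, in order:
After 1 step:
- QS = √109
- WD ≈ 16.67
- ∠EQW = 53.13°
- ∠EWQ = 36.87°
- ∠QEW = 90°
After 2 steps:
- DB ≈ 17.71
- ∠DWS = 24.84°
- ∠QSW = 73.3°
- ∠SDW = 5.16°
- ∠SQW = 16.7°
After 3 steps:
- ∠BDW = 19.8°
- ∠DBW = 70.2°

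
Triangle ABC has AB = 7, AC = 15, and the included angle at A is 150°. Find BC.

When two sides and the included angle are known, the law of cosines gives the third side.
c^2 = a^2 + b^2 - 2ab cos(C) generalizes the Pythagorean theorem to non-right triangles.
Here: BC^2 = 49 + 225 - 210*(-sqrt(3)/2) = 105*sqrt(3) + 274
BC = sqrt(105*sqrt(3) + 274)

sqrt(105*sqrt(3) + 274)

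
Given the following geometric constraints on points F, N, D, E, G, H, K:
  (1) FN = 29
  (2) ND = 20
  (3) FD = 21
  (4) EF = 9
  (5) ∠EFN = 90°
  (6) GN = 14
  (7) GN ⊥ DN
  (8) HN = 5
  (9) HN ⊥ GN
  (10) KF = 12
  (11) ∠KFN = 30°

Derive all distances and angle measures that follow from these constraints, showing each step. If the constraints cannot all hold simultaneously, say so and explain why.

The constraints are consistent.

Step 1: From NF = 29, FE = 9, and ∠NFE = 90°, by the law of cosines:
  NE² = NF² + FE² - 2·NF·FE·cos(90°) = 841 + 81 - 0 = 922
  NE ≈ 30.36

Step 2: From NF = 29, FK = 12, and ∠NFK = 30°, by the law of cosines:
  NK² = NF² + FK² - 2·NF·FK·cos(30°) = 841 + 144 - 602.8 = 382.2
  NK ≈ 19.55

Step 3: From DN = 20, NG = 14, and ∠DNG = 90°, by the law of cosines:
  DG² = DN² + NG² - 2·DN·NG·cos(90°) = 400 + 196 - 0 = 596
  DG = 2·√149

Step 4: From GN = 14, NH = 5, and ∠GNH = 90°, by the law of cosines:
  GH² = GN² + NH² - 2·GN·NH·cos(90°) = 196 + 25 - 0 = 221
  GH ≈ 14.87

Step 5: From FD = 21, FN = 29, DN = 20, by the inverse law of cosines:
  cos(∠DFN) = (FD² + FN² - DN²) / (2·FD·FN)
  ∠DFN = 43.6°

Step 6: From ND = 20, NF = 29, DF = 21, by the inverse law of cosines:
  cos(∠DNF) = (ND² + NF² - DF²) / (2·ND·NF)
  ∠DNF = 46.4°

Step 7: From DF = 21, DN = 20, FN = 29, by the inverse law of cosines:
  cos(∠FDN) = (DF² + DN² - FN²) / (2·DF·DN)
  ∠FDN = 90°

Step 8: From NE = 30.36, NF = 29, EF = 9, by the inverse law of cosines:
  cos(∠ENF) = (NE² + NF² - EF²) / (2·NE·NF)
  ∠ENF = 17.24°

Step 9: From NF = 29, NK = 19.55, FK = 12, by the inverse law of cosines:
  cos(∠FNK) = (NF² + NK² - FK²) / (2·NF·NK)
  ∠FNK = 17.87°

Step 10: From DG = 2·√149, DN = 20, GN = 14, by the inverse law of cosines:
  cos(∠GDN) = (DG² + DN² - GN²) / (2·DG·DN)
  ∠GDN = 34.99°

Step 11: From EF = 9, EN = 30.36, FN = 29, by the inverse law of cosines:
  cos(∠FEN) = (EF² + EN² - FN²) / (2·EF·EN)
  ∠FEN = 72.76°

Step 12: From GD = 2·√149, GN = 14, DN = 20, by the inverse law of cosines:
  cos(∠DGN) = (GD² + GN² - DN²) / (2·GD·GN)
  ∠DGN = 55.01°

Step 13: From GH = 14.87, GN = 14, HN = 5, by the inverse law of cosines:
  cos(∠HGN) = (GH² + GN² - HN²) / (2·GH·GN)
  ∠HGN = 19.65°

Step 14: From HG = 14.87, HN = 5, GN = 14, by the inverse law of cosines:
  cos(∠GHN) = (HG² + HN² - GN²) / (2·HG·HN)
  ∠GHN = 70.35°

Step 15: From KF = 12, KN = 19.55, FN = 29, by the inverse law of cosines:
  cos(∠FKN) = (KF² + KN² - FN²) / (2·KF·KN)
  ∠FKN = 132.13°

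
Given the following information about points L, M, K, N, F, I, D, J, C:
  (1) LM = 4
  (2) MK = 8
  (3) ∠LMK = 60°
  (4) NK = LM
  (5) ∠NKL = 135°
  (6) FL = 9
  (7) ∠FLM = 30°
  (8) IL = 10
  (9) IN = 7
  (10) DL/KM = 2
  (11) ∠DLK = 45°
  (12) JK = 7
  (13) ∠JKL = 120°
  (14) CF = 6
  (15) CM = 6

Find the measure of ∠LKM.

Step 1: By the law of cosines on triangle KML: KL² = 8² + 4² − 2·8·4·cos(60°) = 48, so KL = 4·√3.
Step 2: By the inverse law of cosines on triangle LKM: cos(∠LKM) = ((4·√3)² + 8² − 4²) / (2·4·√3·8) = 96/110.85 = 0.866, so ∠LKM = 30°.

Therefore, the measure of angle ∠LKM = 30°.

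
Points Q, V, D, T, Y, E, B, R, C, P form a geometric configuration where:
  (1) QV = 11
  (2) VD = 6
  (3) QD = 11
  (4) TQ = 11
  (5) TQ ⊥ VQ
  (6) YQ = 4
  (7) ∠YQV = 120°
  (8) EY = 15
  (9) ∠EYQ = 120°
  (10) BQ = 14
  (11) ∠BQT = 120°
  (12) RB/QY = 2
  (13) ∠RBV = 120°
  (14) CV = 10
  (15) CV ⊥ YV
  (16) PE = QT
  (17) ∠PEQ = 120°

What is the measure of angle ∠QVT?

Step 1: By the law of cosines on triangle VQT: VT² = 11² + 11² − 2·11·11·cos(90°) = 242, so VT = 11·√2.
Step 2: By the inverse law of cosines on triangle QVT: cos(∠QVT) = (11² + (11·√2)² − 11²) / (2·11·11·√2) = 242/342.24 = 0.7071, so ∠QVT = 45°.

Therefore, the measure of angle ∠QVT = 45°.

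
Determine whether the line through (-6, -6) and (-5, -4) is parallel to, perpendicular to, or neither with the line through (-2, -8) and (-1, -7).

Slope of line 1: m1 = (-4 - -6)/(-5 - -6) = 2/1 = 2
Slope of line 2: m2 = (-7 - -8)/(-1 - -2) = 1/1 = 1
For parallel lines we need equal slopes: 2 != 1.
For perpendicular lines we need m1*m2 = -1: (2)(1) = 2 != -1.
Since neither condition holds, the lines are neither parallel nor perpendicular.

Neither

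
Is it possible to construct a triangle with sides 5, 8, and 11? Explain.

Check all three triangle inequalities:
5 + 8 = 13 > 11 ✓
5 + 11 = 16 > 8 ✓
8 + 11 = 19 > 5 ✓
All conditions hold, so these sides form a valid triangle.

Yes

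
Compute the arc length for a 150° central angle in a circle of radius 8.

The full circumference is 2πr = 2π(8) = 16*pi.
The arc spans 150° out of 360°, which is a fraction of 5/12.
Arc length = 16*pi × 5/12 = 20*pi/3.

20*pi/3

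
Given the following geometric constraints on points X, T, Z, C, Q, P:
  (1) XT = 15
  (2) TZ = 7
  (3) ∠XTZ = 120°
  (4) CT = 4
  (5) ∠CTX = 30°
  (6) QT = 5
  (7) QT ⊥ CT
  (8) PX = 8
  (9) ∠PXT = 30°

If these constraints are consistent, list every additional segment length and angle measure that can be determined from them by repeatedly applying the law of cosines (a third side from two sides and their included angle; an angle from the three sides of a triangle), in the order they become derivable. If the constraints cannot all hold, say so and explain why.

The constraints are consistent. Derivable facts, in order:
After 1 step:
- CQ = √41
- TP ≈ 9.01
- XC ≈ 11.71
- XZ ≈ 19.47
After 2 steps:
- ∠CQT = 38.66°
- ∠CXT = 9.84°
- ∠PTX = 26.36°
- ∠QCT = 51.34°
- ∠TCX = 140.16°
- ∠TPX = 123.64°
- ∠TXZ = 18.14°
- ∠TZX = 41.86°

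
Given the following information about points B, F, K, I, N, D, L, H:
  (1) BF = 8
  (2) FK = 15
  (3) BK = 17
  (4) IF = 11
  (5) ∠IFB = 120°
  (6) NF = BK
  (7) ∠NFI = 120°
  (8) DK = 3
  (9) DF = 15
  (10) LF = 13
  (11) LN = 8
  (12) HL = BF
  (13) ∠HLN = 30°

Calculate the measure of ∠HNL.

From the given relations: HL = BF = 8.
Step 1: By the law of cosines on triangle NLH: NH² = 8² + 8² − 2·8·8·cos(30°) = 17.15, so NH ≈ 4.14.
Step 2: By the inverse law of cosines on triangle HNL: cos(∠HNL) = (4.14² + 8² − 8²) / (2·4.14·8) = 17.15/66.26 = 0.2588, so ∠HNL = 75°.

Therefore, the measure of angle ∠HNL = 75°.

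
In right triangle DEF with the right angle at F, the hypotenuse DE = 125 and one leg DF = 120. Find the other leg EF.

By the Pythagorean theorem: EF^2 = DE^2 - DF^2
EF^2 = 125^2 - 120^2 = 15625 - 14400 = 1225
EF = sqrt(1225) = 35

35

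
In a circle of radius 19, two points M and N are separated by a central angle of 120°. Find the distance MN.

Drop a perpendicular from the center to the chord, bisecting both the chord and the central angle.
Each half-chord = r sin(θ/2) = 19 sin(60°).
The full chord = 2 × 19 × sin(60°) = 19*sqrt(3).

19*sqrt(3)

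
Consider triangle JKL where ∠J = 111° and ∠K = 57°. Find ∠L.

By the triangle angle sum property, the three interior angles of any triangle add up to 180°.
We know angle J = 111° and angle K = 57°, so their sum is 168°.
Therefore angle L = 180° - 168° = 12°.

12 degrees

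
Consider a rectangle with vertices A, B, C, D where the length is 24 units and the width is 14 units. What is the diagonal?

d = sqrt(24^2 + 14^2) = sqrt(772) = 2*sqrt(193)

2*sqrt(193)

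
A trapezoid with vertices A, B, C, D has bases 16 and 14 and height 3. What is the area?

Area of a trapezoid = (base1 + base2) * height / 2
Area = (16 + 14) * 3 / 2
Area = 30 * 3 / 2
Area = 90 / 2
Area = 45

45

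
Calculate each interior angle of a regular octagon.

Each interior angle of a regular n-gon is (n - 2) * 180 / n.
For n = 8: (8 - 2) * 180 / 8 = 1080/8 = 135 degrees.

135 degrees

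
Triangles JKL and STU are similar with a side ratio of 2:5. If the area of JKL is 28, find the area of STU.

Area ratio = (2/5)^2 = 4/25. Area of STU = 28 * 25/4 = 175.

175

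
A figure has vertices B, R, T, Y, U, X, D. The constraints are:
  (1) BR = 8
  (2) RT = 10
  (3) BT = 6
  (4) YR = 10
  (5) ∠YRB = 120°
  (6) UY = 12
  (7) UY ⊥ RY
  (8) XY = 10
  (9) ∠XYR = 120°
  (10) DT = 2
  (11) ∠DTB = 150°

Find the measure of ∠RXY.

Step 1: By the law of cosines on triangle XYR: XR² = 10² + 10² − 2·10·10·cos(120°) = 300, so XR = 10·√3.
Step 2: By the inverse law of cosines on triangle RXY: cos(∠RXY) = ((10·√3)² + 10² − 10²) / (2·10·√3·10) = 300/346.41 = 0.866, so ∠RXY = 30°.

Therefore, the measure of angle ∠RXY = 30°.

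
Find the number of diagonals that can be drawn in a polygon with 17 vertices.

Total line segments between 17 vertices = C(17,2) = 136.
Subtract the 17 sides: 136 - 17 = 119 diagonals.

119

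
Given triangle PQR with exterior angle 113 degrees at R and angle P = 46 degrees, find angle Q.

The exterior angle theorem states that an exterior angle equals the sum of the two non-adjacent interior angles.
So 113 = 46 + angle Q, which gives angle Q = 113 - 46 = 67 degrees.

67 degrees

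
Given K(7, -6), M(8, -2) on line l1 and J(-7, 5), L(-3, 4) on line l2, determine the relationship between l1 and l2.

Slope of line 1: m1 = (-2 - -6)/(8 - 7) = 4/1 = 4
Slope of line 2: m2 = (4 - 5)/(-3 - -7) = -1/4 = -1/4
m1 * m2 = (4) * (-1/4) = -1 = -1, so the lines are perpendicular.

Perpendicular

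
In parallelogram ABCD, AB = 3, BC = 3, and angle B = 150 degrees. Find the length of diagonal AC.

The diagonal of a parallelogram can be found by treating two adjacent sides and the diagonal as a triangle.
Applying the law of cosines with sides 3, 3 and included angle 150°:
d^2 = 9 + 9 - 18*cos(150°) = 9*sqrt(3) + 18
d = 3*sqrt(sqrt(3) + 2)

3*sqrt(sqrt(3) + 2)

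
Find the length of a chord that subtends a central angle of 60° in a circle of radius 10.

Chord = 2(10) sin(30°) = 10

10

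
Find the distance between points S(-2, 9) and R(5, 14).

d = sqrt((7)^2 + (5)^2) = sqrt(74)

sqrt(74)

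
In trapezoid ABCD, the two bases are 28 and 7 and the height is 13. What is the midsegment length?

The midsegment of a trapezoid = (base1 + base2) / 2
midsegment = (28 + 7) / 2
midsegment = 35 / 2
midsegment = 35/2

35/2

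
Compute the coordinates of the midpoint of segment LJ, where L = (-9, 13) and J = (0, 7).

The midpoint is the point halfway along the segment.
Move half the horizontal distance: -9 + (0 - -9)/2 = -9 + 9/2 = -9/2
Move half the vertical distance: 13 + (7 - 13)/2 = 13 + -6/2 = 10
Midpoint = (-9/2, 10)

(-9/2, 10)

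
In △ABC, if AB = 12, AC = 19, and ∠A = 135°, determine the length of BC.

Law of cosines: BC^2 = 12^2 + 19^2 - 2(12)(19)cos(135°) = 228*sqrt(2) + 505, so BC = sqrt(228*sqrt(2) + 505).

sqrt(228*sqrt(2) + 505)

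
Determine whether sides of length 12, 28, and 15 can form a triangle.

Check the triangle inequality: 12 + 15 = 27 ≤ 28.
Since the sum of two sides does not exceed the third, no triangle can be formed.

No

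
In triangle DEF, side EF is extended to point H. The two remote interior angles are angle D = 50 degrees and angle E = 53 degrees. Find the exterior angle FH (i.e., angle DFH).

By the exterior angle theorem, an exterior angle of a triangle equals the sum of the two remote interior angles.
Exterior angle = angle D + angle E
Exterior angle = 50 + 53 = 103 degrees

103 degrees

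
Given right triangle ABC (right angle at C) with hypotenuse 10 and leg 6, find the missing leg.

BC = sqrt(10^2 - 6^2) = sqrt(64) = 8

8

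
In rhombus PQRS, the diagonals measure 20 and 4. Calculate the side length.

In a rhombus, the diagonals bisect each other perpendicularly, creating four congruent right triangles.
Each triangle has legs 10 (half of 20) and 2 (half of 4).
The hypotenuse of each right triangle is a side of the rhombus:
side = sqrt(10^2 + 2^2) = sqrt(104) = 2*sqrt(26)

2*sqrt(26)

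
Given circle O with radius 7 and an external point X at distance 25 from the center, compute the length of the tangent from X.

tangent = √(d² - r²) = √(25² - 7²) = √(625 - 49) = √576 = 24

24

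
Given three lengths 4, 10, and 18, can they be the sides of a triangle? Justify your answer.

No.
The triangle inequality is violated: 4 + 10 = 14 ≤ 18.
These lengths cannot form a triangle.

No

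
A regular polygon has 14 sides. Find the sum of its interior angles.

The sum of interior angles of an n-sided polygon is (n - 2) * 180.
For n = 14: (14 - 2) * 180 = 12 * 180 = 2160 degrees.

2160 degrees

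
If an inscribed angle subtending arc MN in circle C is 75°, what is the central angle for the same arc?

The inscribed angle theorem states that a central angle is always twice any inscribed angle that subtends the same arc.
Since the inscribed angle is 75°, the central angle = 2 × 75° = 150°.

150°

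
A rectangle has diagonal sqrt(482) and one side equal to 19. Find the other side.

Using the Pythagorean theorem: d^2 = a^2 + b^2
b^2 = d^2 - a^2
b^2 = 482 - 361
b^2 = 121
b = sqrt(121) = 11

11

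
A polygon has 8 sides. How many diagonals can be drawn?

Total line segments between 8 vertices = C(8,2) = 28.
Subtract the 8 sides: 28 - 8 = 20 diagonals.

20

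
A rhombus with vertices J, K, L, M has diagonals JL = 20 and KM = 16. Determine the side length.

In a rhombus, the diagonals bisect each other perpendicularly, creating four congruent right triangles.
Each triangle has legs 10 (half of 20) and 8 (half of 16).
The hypotenuse of each right triangle is a side of the rhombus:
side = sqrt(10^2 + 8^2) = sqrt(164) = 2*sqrt(41)

2*sqrt(41)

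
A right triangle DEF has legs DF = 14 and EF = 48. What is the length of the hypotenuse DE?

By the Pythagorean theorem: DE^2 = DF^2 + EF^2
DE^2 = 14^2 + 48^2 = 196 + 2304 = 2500
DE = sqrt(2500) = 50

50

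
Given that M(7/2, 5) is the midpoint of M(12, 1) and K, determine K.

Using the midpoint formula: M = ((x1 + x2)/2, (y1 + y2)/2)
We know M = (7/2, 5) and M = (12, 1)
For x: 7/2 = (12 + x2)/2, so x2 = 2*7/2 - 12 = -5
For y: 5 = (1 + y2)/2, so y2 = 2*5 - 1 = 9
K = (-5, 9)

(-5, 9)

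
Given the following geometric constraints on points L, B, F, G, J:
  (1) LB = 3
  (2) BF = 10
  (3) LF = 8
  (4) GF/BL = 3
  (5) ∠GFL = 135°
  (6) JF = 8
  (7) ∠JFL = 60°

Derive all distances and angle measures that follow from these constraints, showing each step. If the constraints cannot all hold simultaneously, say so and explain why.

The constraints are consistent.

From the given relations:
  GF = 3·BL = 3·3 = 9

Step 1: From LF = 8, FG = 9, and ∠LFG = 135°, by the law of cosines:
  LG² = LF² + FG² - 2·LF·FG·cos(135°) = 64 + 81 + 101.8 = 246.8
  LG ≈ 15.71

Step 2: From LF = 8, FJ = 8, and ∠LFJ = 60°, by the law of cosines:
  LJ² = LF² + FJ² - 2·LF·FJ·cos(60°) = 64 + 64 - 64 = 64
  LJ = 8

Step 3: From LB = 3, LF = 8, BF = 10, by the inverse law of cosines:
  cos(∠BLF) = (LB² + LF² - BF²) / (2·LB·LF)
  ∠BLF = 124.23°

Step 4: From BF = 10, BL = 3, FL = 8, by the inverse law of cosines:
  cos(∠FBL) = (BF² + BL² - FL²) / (2·BF·BL)
  ∠FBL = 41.41°

Step 5: From FB = 10, FL = 8, BL = 3, by the inverse law of cosines:
  cos(∠BFL) = (FB² + FL² - BL²) / (2·FB·FL)
  ∠BFL = 14.36°

Step 6: From LF = 8, LG = 15.71, FG = 9, by the inverse law of cosines:
  cos(∠FLG) = (LF² + LG² - FG²) / (2·LF·LG)
  ∠FLG = 23.9°

Step 7: From LF = 8, LJ = 8, FJ = 8, by the inverse law of cosines:
  cos(∠FLJ) = (LF² + LJ² - FJ²) / (2·LF·LJ)
  ∠FLJ = 60°

Step 8: From GF = 9, GL = 15.71, FL = 8, by the inverse law of cosines:
  cos(∠FGL) = (GF² + GL² - FL²) / (2·GF·GL)
  ∠FGL = 21.1°

Step 9: From JF = 8, JL = 8, FL = 8, by the inverse law of cosines:
  cos(∠FJL) = (JF² + JL² - FL²) / (2·JF·JL)
  ∠FJL = 60°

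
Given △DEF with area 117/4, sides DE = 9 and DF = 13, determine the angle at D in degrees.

sin(C) = 2 * 117/4 / (9 * 13) = 1/2, so C = arcsin(1/2) = 30°.
Since sin(180° - C) = sin(C), the obtuse angle 150° gives the same area, so C = 30° or C = 150°.

30° or 150°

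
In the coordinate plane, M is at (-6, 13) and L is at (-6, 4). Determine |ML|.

The horizontal distance is |-6 - -6| = 0 and the vertical distance is |4 - 13| = 9.
By the Pythagorean theorem, d = sqrt(0^2 + 9^2) = sqrt(81) = 9.

9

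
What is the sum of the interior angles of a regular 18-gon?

The sum of interior angles of an n-sided polygon is (n - 2) * 180.
For n = 18: (18 - 2) * 180 = 16 * 180 = 2880 degrees.

2880 degrees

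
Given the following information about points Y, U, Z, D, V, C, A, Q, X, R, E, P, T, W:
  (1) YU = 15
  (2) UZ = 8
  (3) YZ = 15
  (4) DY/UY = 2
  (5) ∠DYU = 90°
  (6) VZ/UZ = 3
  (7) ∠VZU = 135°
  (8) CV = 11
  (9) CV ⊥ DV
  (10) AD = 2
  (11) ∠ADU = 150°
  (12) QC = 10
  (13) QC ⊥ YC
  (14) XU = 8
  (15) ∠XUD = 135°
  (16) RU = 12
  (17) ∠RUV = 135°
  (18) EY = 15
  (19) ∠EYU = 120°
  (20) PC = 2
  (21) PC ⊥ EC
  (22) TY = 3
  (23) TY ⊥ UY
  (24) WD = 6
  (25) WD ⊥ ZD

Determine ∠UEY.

Step 1: By the law of cosines on triangle EYU: EU² = 15² + 15² − 2·15·15·cos(120°) = 675, so EU = 15·√3.
Step 2: By the inverse law of cosines on triangle UEY: cos(∠UEY) = ((15·√3)² + 15² − 15²) / (2·15·√3·15) = 675/779.42 = 0.866, so ∠UEY = 30°.

Therefore, the measure of angle ∠UEY = 30°.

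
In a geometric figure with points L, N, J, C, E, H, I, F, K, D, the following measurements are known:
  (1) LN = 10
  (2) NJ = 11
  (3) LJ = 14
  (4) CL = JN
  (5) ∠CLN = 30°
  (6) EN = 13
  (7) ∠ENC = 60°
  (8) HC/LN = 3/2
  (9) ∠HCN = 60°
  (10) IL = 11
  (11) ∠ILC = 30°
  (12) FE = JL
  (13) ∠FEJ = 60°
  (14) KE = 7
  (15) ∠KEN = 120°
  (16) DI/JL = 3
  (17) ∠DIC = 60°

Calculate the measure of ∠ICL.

From the given relations: CL = JN = 11.
Step 1: By the law of cosines on triangle CLI: CI² = 11² + 11² − 2·11·11·cos(30°) = 32.42, so CI ≈ 5.69.
Step 2: By the inverse law of cosines on triangle ICL: cos(∠ICL) = (5.69² + 11² − 11²) / (2·5.69·11) = 32.42/125.27 = 0.2588, so ∠ICL = 75°.

Therefore, the measure of angle ∠ICL = 75°.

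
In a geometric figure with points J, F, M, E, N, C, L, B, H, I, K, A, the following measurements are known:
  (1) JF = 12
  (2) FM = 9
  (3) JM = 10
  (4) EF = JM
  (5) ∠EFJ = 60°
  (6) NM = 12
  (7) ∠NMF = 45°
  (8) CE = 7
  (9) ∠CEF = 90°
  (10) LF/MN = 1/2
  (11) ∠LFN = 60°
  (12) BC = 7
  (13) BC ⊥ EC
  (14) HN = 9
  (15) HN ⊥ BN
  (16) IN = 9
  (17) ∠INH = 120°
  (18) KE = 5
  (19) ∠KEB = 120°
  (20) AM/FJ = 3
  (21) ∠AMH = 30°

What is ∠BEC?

Step 1: By the law of cosines on triangle ECB: EB² = 7² + 7² − 2·7·7·cos(90°) = 98, so EB = 7·√2.
Step 2: By the inverse law of cosines on triangle BEC: cos(∠BEC) = ((7·√2)² + 7² − 7²) / (2·7·√2·7) = 98/138.59 = 0.7071, so ∠BEC = 45°.

Therefore, the measure of angle ∠BEC = 45°.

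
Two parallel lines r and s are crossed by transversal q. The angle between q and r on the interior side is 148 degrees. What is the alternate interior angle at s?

Alternate interior angles formed by parallel lines and a transversal are equal.
The given angle is 148 degrees.
The alternate interior angle = 148 degrees.

148 degrees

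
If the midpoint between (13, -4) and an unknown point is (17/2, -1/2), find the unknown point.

Using the midpoint formula: M = ((x1 + x2)/2, (y1 + y2)/2)
We know M = (17/2, -1/2) and P = (13, -4)
For x: 17/2 = (13 + x2)/2, so x2 = 2*17/2 - 13 = 4
For y: -1/2 = (-4 + y2)/2, so y2 = 2*-1/2 - -4 = 3
R = (4, 3)

(4, 3)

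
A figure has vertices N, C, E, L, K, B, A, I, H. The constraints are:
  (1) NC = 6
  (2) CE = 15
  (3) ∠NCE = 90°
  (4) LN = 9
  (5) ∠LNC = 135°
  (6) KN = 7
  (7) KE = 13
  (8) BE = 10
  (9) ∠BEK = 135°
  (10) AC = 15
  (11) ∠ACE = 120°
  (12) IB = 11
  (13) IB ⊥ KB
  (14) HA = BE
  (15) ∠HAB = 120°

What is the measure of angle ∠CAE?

Step 1: By the law of cosines on triangle ACE: AE² = 15² + 15² − 2·15·15·cos(120°) = 675, so AE = 15·√3.
Step 2: By the inverse law of cosines on triangle CAE: cos(∠CAE) = (15² + (15·√3)² − 15²) / (2·15·15·√3) = 675/779.42 = 0.866, so ∠CAE = 30°.

Therefore, the measure of angle ∠CAE = 30°.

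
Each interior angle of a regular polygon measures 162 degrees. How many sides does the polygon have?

Exterior angle = 180 - 162 = 18. n = 360 / 18 = 20.

20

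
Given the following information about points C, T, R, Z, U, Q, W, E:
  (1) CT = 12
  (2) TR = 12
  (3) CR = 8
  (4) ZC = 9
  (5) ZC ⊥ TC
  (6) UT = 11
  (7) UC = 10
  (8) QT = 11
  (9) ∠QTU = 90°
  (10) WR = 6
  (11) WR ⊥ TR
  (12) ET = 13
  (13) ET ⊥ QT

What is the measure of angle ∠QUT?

Step 1: By the law of cosines on triangle UTQ: UQ² = 11² + 11² − 2·11·11·cos(90°) = 242, so UQ = 11·√2.
Step 2: By the inverse law of cosines on triangle QUT: cos(∠QUT) = ((11·√2)² + 11² − 11²) / (2·11·√2·11) = 242/342.24 = 0.7071, so ∠QUT = 45°.

Therefore, the measure of angle ∠QUT = 45°.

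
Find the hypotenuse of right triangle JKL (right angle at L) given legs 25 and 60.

By the Pythagorean theorem: JK^2 = JL^2 + KL^2
JK^2 = 25^2 + 60^2 = 625 + 3600 = 4225
JK = sqrt(4225) = 65

65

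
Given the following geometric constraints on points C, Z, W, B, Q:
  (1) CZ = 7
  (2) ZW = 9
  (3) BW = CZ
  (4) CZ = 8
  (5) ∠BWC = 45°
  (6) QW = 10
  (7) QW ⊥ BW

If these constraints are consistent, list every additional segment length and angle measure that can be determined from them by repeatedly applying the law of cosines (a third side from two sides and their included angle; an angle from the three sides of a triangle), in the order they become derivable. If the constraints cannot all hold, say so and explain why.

These constraints are not satisfiable: (1) CZ = 7 and (4) CZ = 8 assign two different lengths to the same segment. No planar figure meets all of them, so nothing further can be derived.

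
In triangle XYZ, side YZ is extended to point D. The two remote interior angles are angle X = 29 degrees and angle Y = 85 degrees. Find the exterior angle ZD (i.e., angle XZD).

The interior angle at Z is 180 - 29 - 85 = 66 degrees.
The exterior angle and interior angle at Z are supplementary:
Exterior angle = 180 - 66 = 114 degrees.

114 degrees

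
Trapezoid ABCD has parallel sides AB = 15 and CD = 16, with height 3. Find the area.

Area of a trapezoid = (base1 + base2) * height / 2
Area = (15 + 16) * 3 / 2
Area = 31 * 3 / 2
Area = 93 / 2
Area = 93/2

93/2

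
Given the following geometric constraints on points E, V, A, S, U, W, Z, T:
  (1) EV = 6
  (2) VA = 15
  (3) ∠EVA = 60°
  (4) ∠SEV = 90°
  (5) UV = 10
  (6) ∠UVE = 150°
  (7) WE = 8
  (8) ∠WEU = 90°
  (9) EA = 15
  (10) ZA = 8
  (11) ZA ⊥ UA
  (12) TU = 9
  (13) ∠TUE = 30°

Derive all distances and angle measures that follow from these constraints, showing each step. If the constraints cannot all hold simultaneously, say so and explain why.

These constraints are not satisfiable: (1), (2) and (3) already determine EA: by the law of cosines EA² = 6² + 15² − 2·6·15·cos(60°) = 171, so EA = 3·√19, which contradicts (9) EA = 15. No planar figure meets all of them, so nothing further can be derived.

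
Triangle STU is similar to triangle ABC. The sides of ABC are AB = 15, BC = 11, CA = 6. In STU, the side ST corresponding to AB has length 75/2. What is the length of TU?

k = 75/2/15 = 5/2. TU = 5/2 * 11 = 55/2.

55/2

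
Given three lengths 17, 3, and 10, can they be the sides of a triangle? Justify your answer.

Check the triangle inequality: 3 + 10 = 13 ≤ 17.
Since the sum of two sides does not exceed the third, no triangle can be formed.

No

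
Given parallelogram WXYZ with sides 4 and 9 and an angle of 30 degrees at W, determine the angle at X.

Consecutive angles are supplementary: angle X = 180 - 30 = 150 degrees.

150 degrees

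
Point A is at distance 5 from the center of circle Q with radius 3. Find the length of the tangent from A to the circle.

tangent = √(d² - r²) = √(5² - 3²) = √(25 - 9) = √16 = 4

4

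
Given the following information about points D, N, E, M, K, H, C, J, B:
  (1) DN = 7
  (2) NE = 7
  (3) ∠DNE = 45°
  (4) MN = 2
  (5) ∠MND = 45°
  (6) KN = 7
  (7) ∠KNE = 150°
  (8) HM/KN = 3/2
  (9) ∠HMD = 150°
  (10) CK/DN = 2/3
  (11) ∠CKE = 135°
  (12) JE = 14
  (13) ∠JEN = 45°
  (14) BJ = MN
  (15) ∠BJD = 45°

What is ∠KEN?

Step 1: By the law of cosines on triangle ENK: EK² = 7² + 7² − 2·7·7·cos(150°) = 182.87, so EK ≈ 13.52.
Step 2: By the inverse law of cosines on triangle KEN: cos(∠KEN) = (13.52² + 7² − 7²) / (2·13.52·7) = 182.87/189.32 = 0.9659, so ∠KEN = 15°.

Therefore, the measure of angle ∠KEN = 15°.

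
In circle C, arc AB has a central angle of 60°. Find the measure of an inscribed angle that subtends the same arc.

By the inscribed angle theorem, the inscribed angle is half the central angle.
Inscribed angle = 60° / 2 = 30°

30°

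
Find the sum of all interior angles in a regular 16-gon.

The sum of interior angles of an n-sided polygon is (n - 2) * 180.
For n = 16: (16 - 2) * 180 = 14 * 180 = 2520 degrees.

2520 degrees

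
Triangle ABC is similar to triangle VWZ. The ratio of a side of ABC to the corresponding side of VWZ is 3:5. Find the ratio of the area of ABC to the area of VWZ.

Area ratio = (side ratio)^2 = (3/5)^2 = 9:25.

9:25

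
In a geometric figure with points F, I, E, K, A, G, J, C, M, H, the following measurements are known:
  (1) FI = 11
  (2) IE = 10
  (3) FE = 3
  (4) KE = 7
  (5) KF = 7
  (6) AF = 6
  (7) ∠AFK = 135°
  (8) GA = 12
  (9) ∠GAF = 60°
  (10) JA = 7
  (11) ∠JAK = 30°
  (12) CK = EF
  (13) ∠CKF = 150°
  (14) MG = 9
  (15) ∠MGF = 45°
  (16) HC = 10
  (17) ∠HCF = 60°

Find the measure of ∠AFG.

Step 1: By the law of cosines on triangle FAG: FG² = 6² + 12² − 2·6·12·cos(60°) = 108, so FG = 6·√3.
Step 2: By the inverse law of cosines on triangle AFG: cos(∠AFG) = (6² + (6·√3)² − 12²) / (2·6·6·√3) = 0/124.71 = 0, so ∠AFG = 90°.

Therefore, the measure of angle ∠AFG = 90°.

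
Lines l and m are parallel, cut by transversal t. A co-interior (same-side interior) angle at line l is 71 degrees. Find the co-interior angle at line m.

Co-interior angles sum to 180: 180 - 71 = 109 degrees.

109 degrees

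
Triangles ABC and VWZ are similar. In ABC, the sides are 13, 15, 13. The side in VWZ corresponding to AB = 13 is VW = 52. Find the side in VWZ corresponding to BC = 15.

k = 52/13 = 4. WZ = 4 * 15 = 60.

60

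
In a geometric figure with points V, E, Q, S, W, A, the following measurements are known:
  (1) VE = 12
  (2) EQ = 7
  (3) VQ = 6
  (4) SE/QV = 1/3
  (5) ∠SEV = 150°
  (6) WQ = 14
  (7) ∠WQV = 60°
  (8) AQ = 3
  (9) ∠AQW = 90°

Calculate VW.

Step 1: By the law of cosines on triangle VQW: VW² = 6² + 14² − 2·6·14·cos(60°) = 148, so VW = 2·√37.

Therefore, the length of VW = 2·√37.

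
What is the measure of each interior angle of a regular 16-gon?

Each interior angle of a regular n-gon is (n - 2) * 180 / n.
For n = 16: (16 - 2) * 180 / 16 = 2520/16 = 315/2 degrees.

315/2 degrees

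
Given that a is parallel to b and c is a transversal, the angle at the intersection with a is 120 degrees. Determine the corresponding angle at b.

Corresponding angles are equal: 120 degrees.

120 degrees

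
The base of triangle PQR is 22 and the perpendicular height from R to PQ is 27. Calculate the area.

Area = (1/2)(22)(27) = 297

297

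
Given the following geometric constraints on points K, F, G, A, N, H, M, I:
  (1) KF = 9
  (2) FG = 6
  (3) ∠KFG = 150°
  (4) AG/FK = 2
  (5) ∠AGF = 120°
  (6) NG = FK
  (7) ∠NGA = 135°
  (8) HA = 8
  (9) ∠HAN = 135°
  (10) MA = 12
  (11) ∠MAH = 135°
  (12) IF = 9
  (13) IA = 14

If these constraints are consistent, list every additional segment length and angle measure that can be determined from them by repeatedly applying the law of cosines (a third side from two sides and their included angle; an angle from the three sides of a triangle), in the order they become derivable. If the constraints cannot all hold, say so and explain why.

The constraints are consistent. Derivable facts, in order:
After 1 step:
- AN ≈ 25.18
- FA = 6·√13
- HM ≈ 18.54
- KG ≈ 14.51
After 2 steps:
- NH ≈ 31.35
- ∠AFG = 46.1°
- ∠AFI = 24.97°
- ∠AHM = 27.24°
- ∠AIF = 139.28°
- ∠AMH = 17.76°
- ∠ANG = 30.36°
- ∠FAG = 13.9°
- ∠FAI = 15.75°
- ∠FGK = 18.07°
- ∠FKG = 11.93°
- ∠GAN = 14.64°
After 3 steps:
- ∠AHN = 34.61°
- ∠ANH = 10.39°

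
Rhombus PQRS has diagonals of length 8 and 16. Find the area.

Area of a rhombus = (d1 * d2) / 2
Area = (8 * 16) / 2
Area = 128 / 2
Area = 64

64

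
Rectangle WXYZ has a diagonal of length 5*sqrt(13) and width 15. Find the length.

b = sqrt(d^2 - a^2) = sqrt(325 - 225) = sqrt(100) = 10

10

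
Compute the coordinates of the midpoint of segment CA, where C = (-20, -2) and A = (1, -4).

M = ((x₁ + x₂)/2, (y₁ + y₂)/2)
= ((-20 + 1)/2, (-2 + -4)/2)
= (-19/2, -6/2) = (-19/2, -3)

(-19/2, -3)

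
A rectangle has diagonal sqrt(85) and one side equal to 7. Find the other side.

The diagonal of a rectangle forms a right triangle with the two sides.
Rearranging the Pythagorean theorem: missing side = sqrt(d^2 - known^2).
= sqrt(85 - 49) = sqrt(36) = 6.

6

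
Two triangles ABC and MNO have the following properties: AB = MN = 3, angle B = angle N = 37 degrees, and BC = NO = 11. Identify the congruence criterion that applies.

Consider the given information: AB = MN = 3, angle B = angle N = 37 degrees, and BC = NO = 11
This is not ASA or HL: ASA requires two angles and the side between them. HL only applies to right triangles with matching hypotenuse and leg.
The correct criterion is SAS. Two pairs of corresponding sides and the included angle are equal (Side-Angle-Side).

SAS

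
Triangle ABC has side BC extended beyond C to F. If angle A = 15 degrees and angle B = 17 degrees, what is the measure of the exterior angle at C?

The interior angle at C is 180 - 15 - 17 = 148 degrees.
The exterior angle and interior angle at C are supplementary:
Exterior angle = 180 - 148 = 32 degrees.

32 degrees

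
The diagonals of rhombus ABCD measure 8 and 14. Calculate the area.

Area of a rhombus = (d1 * d2) / 2
Area = (8 * 14) / 2
Area = 112 / 2
Area = 56

56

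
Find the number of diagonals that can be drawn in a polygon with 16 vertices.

Total line segments between 16 vertices = C(16,2) = 120.
Subtract the 16 sides: 120 - 16 = 104 diagonals.

104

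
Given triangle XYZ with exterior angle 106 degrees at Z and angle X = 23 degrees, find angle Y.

By the exterior angle theorem: exterior angle = sum of remote interior angles.
106 = 23 + angle Y
angle Y = 106 - 23 = 83 degrees

83 degrees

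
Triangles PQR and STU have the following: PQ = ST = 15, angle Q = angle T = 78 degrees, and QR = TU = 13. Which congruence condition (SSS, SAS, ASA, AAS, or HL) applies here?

Consider the given information: PQ = ST = 15, angle Q = angle T = 78 degrees, and QR = TU = 13
This is not ASA or AAS: ASA requires two angles and the side between them. AAS requires two angles and a non-included side.
The correct criterion is SAS. Two pairs of corresponding sides and the included angle are equal (Side-Angle-Side).

SAS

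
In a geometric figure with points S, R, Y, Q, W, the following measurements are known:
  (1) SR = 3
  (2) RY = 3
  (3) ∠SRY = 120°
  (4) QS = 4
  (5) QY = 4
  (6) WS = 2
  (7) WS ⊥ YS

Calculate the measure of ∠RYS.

Step 1: By the law of cosines on triangle YRS: YS² = 3² + 3² − 2·3·3·cos(120°) = 27, so YS = 3·√3.
Step 2: By the inverse law of cosines on triangle RYS: cos(∠RYS) = (3² + (3·√3)² − 3²) / (2·3·3·√3) = 27/31.18 = 0.866, so ∠RYS = 30°.

Therefore, the measure of angle ∠RYS = 30°.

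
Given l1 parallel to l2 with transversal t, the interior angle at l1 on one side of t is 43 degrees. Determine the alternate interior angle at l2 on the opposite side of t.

Alternate interior angles formed by parallel lines and a transversal are equal.
The given angle is 43 degrees.
The alternate interior angle = 43 degrees.

43 degrees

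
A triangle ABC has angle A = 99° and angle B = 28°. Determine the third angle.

angle C = 180 - 99 - 28 = 53 degrees.

53 degrees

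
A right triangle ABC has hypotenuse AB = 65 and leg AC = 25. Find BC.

Rearranging the Pythagorean theorem to solve for the unknown leg:
leg^2 = hypotenuse^2 - known_leg^2 = 4225 - 625 = 3600
leg = sqrt(3600) = 60.

60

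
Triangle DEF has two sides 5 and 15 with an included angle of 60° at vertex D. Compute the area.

When two sides and the included angle are known, the area formula is (1/2)ab sin(C).
The height from one side to the opposite vertex is 15 sin(60°) = 15*sqrt(3)/2.
Area = (1/2) * 5 * 15*sqrt(3)/2 = 75*sqrt(3)/4.

75*sqrt(3)/4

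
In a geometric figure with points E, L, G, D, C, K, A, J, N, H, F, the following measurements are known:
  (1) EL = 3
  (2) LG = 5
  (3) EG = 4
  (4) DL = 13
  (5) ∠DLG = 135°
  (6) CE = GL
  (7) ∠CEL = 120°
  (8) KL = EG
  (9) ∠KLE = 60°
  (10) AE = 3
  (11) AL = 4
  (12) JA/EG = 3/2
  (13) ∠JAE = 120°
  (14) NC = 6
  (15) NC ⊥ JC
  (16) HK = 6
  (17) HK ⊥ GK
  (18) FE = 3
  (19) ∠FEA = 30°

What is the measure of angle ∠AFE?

Step 1: By the law of cosines on triangle FEA: FA² = 3² + 3² − 2·3·3·cos(30°) = 2.41, so FA ≈ 1.55.
Step 2: By the inverse law of cosines on triangle AFE: cos(∠AFE) = (1.55² + 3² − 3²) / (2·1.55·3) = 2.41/9.32 = 0.2588, so ∠AFE = 75°.

Therefore, the measure of angle ∠AFE = 75°.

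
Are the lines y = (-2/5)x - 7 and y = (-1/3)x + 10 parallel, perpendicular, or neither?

Slope of line 1: m1 = -2/5
Slope of line 2: m2 = -1/3
m1 != m2 and m1*m2 = 2/15 != -1. Neither.

Neither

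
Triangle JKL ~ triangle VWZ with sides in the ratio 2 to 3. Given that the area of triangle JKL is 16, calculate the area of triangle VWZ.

The ratio of areas of similar triangles = (side ratio)^2.
Side ratio = 2:3, so area ratio = 4:9.
Area of VWZ / Area of JKL = 9/4
Area of VWZ = 16 * 9/4 = 36

36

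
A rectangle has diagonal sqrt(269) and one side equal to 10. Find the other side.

Using the Pythagorean theorem: d^2 = a^2 + b^2
b^2 = d^2 - a^2
b^2 = 269 - 100
b^2 = 169
b = sqrt(169) = 13

13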